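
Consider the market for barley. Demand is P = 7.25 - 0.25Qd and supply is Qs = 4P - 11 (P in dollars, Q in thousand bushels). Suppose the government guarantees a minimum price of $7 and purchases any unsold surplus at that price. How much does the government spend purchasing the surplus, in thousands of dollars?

Rearranging demand gives Qd = 29 - 4P. In a free market, 29 - 4P = 4P - 11 gives the equilibrium P* = 5, Q* = 9.
Since 7 > 5, the floor is binding.
At P = 7: Qd = 29 - 4·7 = 1 and Qs = 4·7 - 11 = 17.
Surplus = Qs - Qd = 16.
Government expenditure = surplus × support price = 16 × 7 = 112.

112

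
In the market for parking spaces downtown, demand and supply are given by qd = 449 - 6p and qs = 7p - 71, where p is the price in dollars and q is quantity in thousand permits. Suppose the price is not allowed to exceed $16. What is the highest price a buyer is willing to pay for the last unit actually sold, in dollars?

68

Equilibrium: 449 - 6p = 7p - 71, so 520 = 13p and p* = 40, q* = 209.
The ceiling of 16 is below the equilibrium price 40, so it binds.
At p = 16: qd = 449 - 6·16 = 353 and qs = 7·16 - 71 = 41.
Only 41 units reach the market. On the demand curve, the marginal buyer's willingness to pay at q = 41 is (449 - 41)/6 = 68.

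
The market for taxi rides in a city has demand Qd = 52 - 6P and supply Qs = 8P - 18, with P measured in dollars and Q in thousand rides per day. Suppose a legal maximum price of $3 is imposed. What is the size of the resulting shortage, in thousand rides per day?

In a free market, 52 - 6P = 8P - 18 gives the equilibrium P* = 5, Q* = 22.
Because the ceiling (3) lies below the market-clearing price, it is binding.
At P = 3: Qd = 52 - 6·3 = 34 and Qs = 8·3 - 18 = 6.
Shortage = Qd - Qs = 34 - 6 = 28.

28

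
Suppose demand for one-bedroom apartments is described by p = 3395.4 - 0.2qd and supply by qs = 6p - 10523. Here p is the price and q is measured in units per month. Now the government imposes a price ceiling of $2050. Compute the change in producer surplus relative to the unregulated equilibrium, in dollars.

-1407150

Rearranging demand gives qd = 16977 - 5p. In a free market, 16977 - 5p = 6p - 10523 gives the equilibrium p* = 2500, q* = 4477.
Because the ceiling (2050) lies below the market-clearing price, it is binding.
At p = 2050: qd = 16977 - 5·2050 = 6727 and qs = 6·2050 - 10523 = 1777.
Producer surplus without the control is ½ · (2500 - 10523/6) · 4477 = 20043529/12.
With the ceiling, producers sell 1777 units at 2050, so PS = ½ · (2050 - 10523/6) · 1777 = 3157729/12.
Change in producer surplus = 3157729/12 - 20043529/12 = -1407150.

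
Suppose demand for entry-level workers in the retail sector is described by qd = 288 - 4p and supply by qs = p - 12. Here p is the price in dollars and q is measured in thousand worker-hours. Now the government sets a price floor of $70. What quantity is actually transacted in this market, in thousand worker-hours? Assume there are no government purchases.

Equilibrium: 288 - 4p = p - 12, so 300 = 5p and p* = 60, q* = 48.
The floor of 70 is above the equilibrium price 60, so it binds.
At p = 70: qd = 288 - 4·70 = 8 and qs = 70 - 12 = 58.
The quantity actually transacted is the short side, demand: 8.

8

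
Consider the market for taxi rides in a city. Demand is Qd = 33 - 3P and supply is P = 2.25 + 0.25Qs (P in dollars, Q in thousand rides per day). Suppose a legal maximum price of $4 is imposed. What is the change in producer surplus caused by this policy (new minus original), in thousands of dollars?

-22

Rearranging supply gives Qs = 4P - 9. Setting quantity demanded equal to quantity supplied, 33 - 3P = 4P - 9, gives P* = 6 and Q* = 15.
The ceiling of 4 is below the equilibrium price 6, so it binds.
At P = 4: Qd = 33 - 3·4 = 21 and Qs = 4·4 - 9 = 7.
Producer surplus without the control is ½ · (6 - 2.25) · 15 = 28.125.
With the ceiling, producers sell 7 units at 4, so PS = ½ · (4 - 2.25) · 7 = 6.125.
Change in producer surplus = 6.125 - 28.125 = -22.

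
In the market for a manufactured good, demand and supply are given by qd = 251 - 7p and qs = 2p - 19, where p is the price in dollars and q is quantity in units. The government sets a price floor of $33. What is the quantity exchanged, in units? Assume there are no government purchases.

20

Equilibrium: 251 - 7p = 2p - 19, so 270 = 9p and p* = 30, q* = 41.
Because the floor (33) lies above the market-clearing price, it is binding.
At p = 33: qd = 251 - 7·33 = 20 and qs = 2·33 - 19 = 47.
The quantity actually transacted is the short side, demand: 20.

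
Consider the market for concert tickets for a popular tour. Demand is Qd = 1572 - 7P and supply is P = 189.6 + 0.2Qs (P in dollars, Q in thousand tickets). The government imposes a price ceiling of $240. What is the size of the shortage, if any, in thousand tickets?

Rearranging supply gives Qs = 5P - 948. Equilibrium: 1572 - 7P = 5P - 948, so 2520 = 12P and P* = 210, Q* = 102.
Since 240 is above P* = 210, the ceiling does not bind and the free-market outcome prevails.
Since the control does not bind, there is no shortage.

0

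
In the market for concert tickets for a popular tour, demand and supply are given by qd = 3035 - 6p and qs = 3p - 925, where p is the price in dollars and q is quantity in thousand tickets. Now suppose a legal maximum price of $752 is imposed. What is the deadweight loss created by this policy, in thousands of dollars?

0

Setting quantity demanded equal to quantity supplied, 3035 - 6p = 3p - 925, gives p* = 440 and q* = 395.
The ceiling of 752 is above the equilibrium price 440, so it is not binding; the market clears at p* = 440, q* = 395.
Since the control does not bind, no trades are prevented and deadweight loss is zero.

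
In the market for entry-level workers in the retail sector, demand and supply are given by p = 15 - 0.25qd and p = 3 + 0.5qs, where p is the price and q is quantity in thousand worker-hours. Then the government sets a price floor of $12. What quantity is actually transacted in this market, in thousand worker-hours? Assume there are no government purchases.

Rearranging demand gives qd = 60 - 4p; rearranging supply gives qs = 2p - 6. In a free market, 60 - 4p = 2p - 6 gives the equilibrium p* = 11, q* = 16.
Since 12 > 11, the floor is binding.
At p = 12: qd = 60 - 4·12 = 12 and qs = 2·12 - 6 = 18.
The quantity actually transacted is the short side, demand: 12.

12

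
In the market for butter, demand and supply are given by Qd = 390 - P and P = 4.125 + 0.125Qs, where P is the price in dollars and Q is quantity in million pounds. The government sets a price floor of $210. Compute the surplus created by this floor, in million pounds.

Rearranging supply gives Qs = 8P - 33. Without the control the market clears where 390 - P = 8P - 33, i.e. P* = 47 and Q* = 343.
Since 210 > 47, the floor is binding.
At P = 210: Qd = 390 - 210 = 180 and Qs = 8·210 - 33 = 1647.
Surplus = Qs - Qd = 1647 - 180 = 1467.

1467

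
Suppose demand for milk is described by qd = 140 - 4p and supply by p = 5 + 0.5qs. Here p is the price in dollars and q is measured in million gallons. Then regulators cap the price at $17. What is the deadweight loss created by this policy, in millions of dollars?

96

Rearranging supply gives qs = 2p - 10. Equilibrium: 140 - 4p = 2p - 10, so 150 = 6p and p* = 25, q* = 40.
The ceiling of 17 is below the equilibrium price 25, so it binds.
At p = 17: qd = 140 - 4·17 = 72 and qs = 2·17 - 10 = 24.
Quantity traded falls to 24. At q = 24 the demand price is (140 - 24)/4 = 29 and the supply price is (10 + 24)/2 = 17.
Deadweight loss = ½ · (29 - 17) · (40 - 24) = ½ · 12 · 16 = 96.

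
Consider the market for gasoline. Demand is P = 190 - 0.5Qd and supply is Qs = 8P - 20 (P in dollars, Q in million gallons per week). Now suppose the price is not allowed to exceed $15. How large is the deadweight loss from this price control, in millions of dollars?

12500

Rearranging demand gives Qd = 380 - 2P. In a free market, 380 - 2P = 8P - 20 gives the equilibrium P* = 40, Q* = 300.
Since 15 < 40, the ceiling is binding.
At P = 15: Qd = 380 - 2·15 = 350 and Qs = 8·15 - 20 = 100.
Quantity traded falls to 100. At Q = 100 the demand price is (380 - 100)/2 = 140 and the supply price is (20 + 100)/8 = 15.
Deadweight loss = ½ · (140 - 15) · (300 - 100) = ½ · 125 · 200 = 12500.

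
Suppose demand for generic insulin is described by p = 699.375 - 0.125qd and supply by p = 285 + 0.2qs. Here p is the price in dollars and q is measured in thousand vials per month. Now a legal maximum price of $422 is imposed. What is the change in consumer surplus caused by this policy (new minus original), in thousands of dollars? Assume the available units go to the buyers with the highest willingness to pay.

59073.75

Rearranging demand gives qd = 5595 - 8p; rearranging supply gives qs = 5p - 1425. Setting quantity demanded equal to quantity supplied, 5595 - 8p = 5p - 1425, gives p* = 540 and q* = 1275.
Since 422 < 540, the ceiling is binding.
At p = 422: qd = 5595 - 8·422 = 2219 and qs = 5·422 - 1425 = 685.
Consumer surplus without the control is ½ · (699.375 - 540) · 1275 = 101601.5625.
With the ceiling, 685 units are sold at 422 (assume they go to the highest-value buyers). The demand price at q = 685 is 613.75, so CS = ½ · [(699.375 - 422) + (613.75 - 422)] · 685 = 160675.3125.
Change in consumer surplus = 160675.3125 - 101601.5625 = 59073.75.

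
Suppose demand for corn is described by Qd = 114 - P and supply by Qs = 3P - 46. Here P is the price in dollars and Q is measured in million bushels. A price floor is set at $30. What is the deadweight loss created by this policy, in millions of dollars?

0

In a free market, 114 - P = 3P - 46 gives the equilibrium P* = 40, Q* = 74.
The floor of 30 is below the equilibrium price 40, so it is not binding; the market clears at P* = 40, Q* = 74.
Since the control does not bind, no trades are prevented and deadweight loss is zero.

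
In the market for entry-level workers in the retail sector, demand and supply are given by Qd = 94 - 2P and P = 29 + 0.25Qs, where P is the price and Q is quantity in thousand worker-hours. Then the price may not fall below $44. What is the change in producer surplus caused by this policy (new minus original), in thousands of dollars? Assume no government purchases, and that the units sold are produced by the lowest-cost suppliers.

13.5

Rearranging supply gives Qs = 4P - 116. Equilibrium: 94 - 2P = 4P - 116, so 210 = 6P and P* = 35, Q* = 24.
Since 44 > 35, the floor is binding.
At P = 44: Qd = 94 - 2·44 = 6 and Qs = 4·44 - 116 = 60.
Producer surplus without the control is ½ · (35 - 29) · 24 = 72.
With the floor, 6 units are sold at 44. The supply price at Q = 6 is 30.5, so PS = ½ · [(44 - 29) + (44 - 30.5)] · 6 = 85.5.
Change in producer surplus = 85.5 - 72 = 13.5.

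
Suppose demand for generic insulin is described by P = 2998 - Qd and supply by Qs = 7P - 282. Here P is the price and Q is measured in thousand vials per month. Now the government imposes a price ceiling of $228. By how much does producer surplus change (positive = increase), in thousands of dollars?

-355082

Rearranging demand gives Qd = 2998 - P. Setting quantity demanded equal to quantity supplied, 2998 - P = 7P - 282, gives P* = 410 and Q* = 2588.
The ceiling of 228 is below the equilibrium price 410, so it binds.
At P = 228: Qd = 2998 - 228 = 2770 and Qs = 7·228 - 282 = 1314.
Producer surplus without the control is ½ · (410 - 282/7) · 2588 = 3348872/7.
With the ceiling, producers sell 1314 units at 228, so PS = ½ · (228 - 282/7) · 1314 = 863298/7.
Change in producer surplus = 863298/7 - 3348872/7 = -355082.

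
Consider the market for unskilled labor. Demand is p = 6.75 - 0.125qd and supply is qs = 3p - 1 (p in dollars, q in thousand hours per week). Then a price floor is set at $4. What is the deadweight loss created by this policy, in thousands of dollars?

0

Rearranging demand gives qd = 54 - 8p. Equilibrium: 54 - 8p = 3p - 1, so 55 = 11p and p* = 5, q* = 14.
Since 4 is below p* = 5, the floor does not bind and the free-market outcome prevails.
Since the control does not bind, no trades are prevented and deadweight loss is zero.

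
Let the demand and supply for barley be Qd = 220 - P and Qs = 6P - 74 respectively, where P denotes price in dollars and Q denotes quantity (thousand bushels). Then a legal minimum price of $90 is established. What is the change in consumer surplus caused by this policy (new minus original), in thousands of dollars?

-7392

Setting quantity demanded equal to quantity supplied, 220 - P = 6P - 74, gives P* = 42 and Q* = 178.
Because the floor (90) lies above the market-clearing price, it is binding.
At P = 90: Qd = 220 - 90 = 130 and Qs = 6·90 - 74 = 466.
Consumer surplus without the control is ½ · (220 - 42) · 178 = 15842.
With the floor, consumers buy 130 units at 90, so CS = ½ · (220 - 90) · 130 = 8450.
Change in consumer surplus = 8450 - 15842 = -7392.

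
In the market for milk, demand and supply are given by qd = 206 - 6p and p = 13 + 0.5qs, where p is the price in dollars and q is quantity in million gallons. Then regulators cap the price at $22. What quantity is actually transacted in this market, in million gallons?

Rearranging supply gives qs = 2p - 26. In a free market, 206 - 6p = 2p - 26 gives the equilibrium p* = 29, q* = 32.
Since 22 < 29, the ceiling is binding.
At p = 22: qd = 206 - 6·22 = 74 and qs = 2·22 - 26 = 18.
The quantity actually transacted is the short side, supply: 18.

18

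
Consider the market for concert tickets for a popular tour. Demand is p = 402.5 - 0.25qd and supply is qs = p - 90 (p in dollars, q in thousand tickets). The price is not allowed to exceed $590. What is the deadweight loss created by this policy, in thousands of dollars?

0

Rearranging demand gives qd = 1610 - 4p. In a free market, 1610 - 4p = p - 90 gives the equilibrium p* = 340, q* = 250.
The ceiling of 590 is above the equilibrium price 340, so it is not binding; the market clears at p* = 340, q* = 250.
Since the control does not bind, no trades are prevented and deadweight loss is zero.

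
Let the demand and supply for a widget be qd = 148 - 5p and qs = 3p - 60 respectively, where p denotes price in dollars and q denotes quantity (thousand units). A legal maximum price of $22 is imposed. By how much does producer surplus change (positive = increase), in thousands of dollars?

-48

Equilibrium: 148 - 5p = 3p - 60, so 208 = 8p and p* = 26, q* = 18.
Because the ceiling (22) lies below the market-clearing price, it is binding.
At p = 22: qd = 148 - 5·22 = 38 and qs = 3·22 - 60 = 6.
Producer surplus without the control is ½ · (26 - 20) · 18 = 54.
With the ceiling, producers sell 6 units at 22, so PS = ½ · (22 - 20) · 6 = 6.
Change in producer surplus = 6 - 54 = -48.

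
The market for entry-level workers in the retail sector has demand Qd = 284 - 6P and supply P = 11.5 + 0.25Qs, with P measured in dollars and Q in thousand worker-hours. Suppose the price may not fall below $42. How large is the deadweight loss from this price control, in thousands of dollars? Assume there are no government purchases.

607.5

Rearranging supply gives Qs = 4P - 46. Without the control the market clears where 284 - 6P = 4P - 46, i.e. P* = 33 and Q* = 86.
Because the floor (42) lies above the market-clearing price, it is binding.
At P = 42: Qd = 284 - 6·42 = 32 and Qs = 4·42 - 46 = 122.
Quantity traded falls to 32. At Q = 32 the demand price is (284 - 32)/6 = 42 and the supply price is (46 + 32)/4 = 19.5.
Deadweight loss = ½ · (42 - 19.5) · (86 - 32) = ½ · 22.5 · 54 = 607.5.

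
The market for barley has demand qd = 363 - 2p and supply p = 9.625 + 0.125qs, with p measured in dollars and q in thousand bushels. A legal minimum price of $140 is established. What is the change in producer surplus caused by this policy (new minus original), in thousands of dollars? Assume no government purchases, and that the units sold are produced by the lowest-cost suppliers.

Rearranging supply gives qs = 8p - 77. Without the control the market clears where 363 - 2p = 8p - 77, i.e. p* = 44 and q* = 275.
Since 140 > 44, the floor is binding.
At p = 140: qd = 363 - 2·140 = 83 and qs = 8·140 - 77 = 1043.
Producer surplus without the control is ½ · (44 - 9.625) · 275 = 4726.5625.
With the floor, 83 units are sold at 140. The supply price at q = 83 is 20, so PS = ½ · [(140 - 9.625) + (140 - 20)] · 83 = 10390.5625.
Change in producer surplus = 10390.5625 - 4726.5625 = 5664.

5664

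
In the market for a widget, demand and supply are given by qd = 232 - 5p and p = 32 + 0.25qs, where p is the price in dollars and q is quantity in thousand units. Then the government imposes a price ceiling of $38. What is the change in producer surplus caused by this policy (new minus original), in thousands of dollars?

Rearranging supply gives qs = 4p - 128. In a free market, 232 - 5p = 4p - 128 gives the equilibrium p* = 40, q* = 32.
Since 38 < 40, the ceiling is binding.
At p = 38: qd = 232 - 5·38 = 42 and qs = 4·38 - 128 = 24.
Producer surplus without the control is ½ · (40 - 32) · 32 = 128.
With the ceiling, producers sell 24 units at 38, so PS = ½ · (38 - 32) · 24 = 72.
Change in producer surplus = 72 - 128 = -56.

-56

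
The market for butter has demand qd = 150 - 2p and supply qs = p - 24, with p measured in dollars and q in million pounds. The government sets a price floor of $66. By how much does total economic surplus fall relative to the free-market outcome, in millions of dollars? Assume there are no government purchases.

192

In a free market, 150 - 2p = p - 24 gives the equilibrium p* = 58, q* = 34.
Since 66 > 58, the floor is binding.
At p = 66: qd = 150 - 2·66 = 18 and qs = 66 - 24 = 42.
Quantity traded falls to 18. At q = 18 the demand price is (150 - 18)/2 = 66 and the supply price is 24 + 18 = 42.
Deadweight loss = ½ · (66 - 42) · (34 - 18) = ½ · 24 · 16 = 192.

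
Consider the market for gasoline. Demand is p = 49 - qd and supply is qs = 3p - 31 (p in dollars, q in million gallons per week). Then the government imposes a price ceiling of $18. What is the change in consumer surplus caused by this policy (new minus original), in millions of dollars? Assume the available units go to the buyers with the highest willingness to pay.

Rearranging demand gives qd = 49 - p. Equilibrium: 49 - p = 3p - 31, so 80 = 4p and p* = 20, q* = 29.
Because the ceiling (18) lies below the market-clearing price, it is binding.
At p = 18: qd = 49 - 18 = 31 and qs = 3·18 - 31 = 23.
Consumer surplus without the control is ½ · (49 - 20) · 29 = 420.5.
With the ceiling, 23 units are sold at 18 (assume they go to the highest-value buyers). The demand price at q = 23 is 26, so CS = ½ · [(49 - 18) + (26 - 18)] · 23 = 448.5.
Change in consumer surplus = 448.5 - 420.5 = 28.

28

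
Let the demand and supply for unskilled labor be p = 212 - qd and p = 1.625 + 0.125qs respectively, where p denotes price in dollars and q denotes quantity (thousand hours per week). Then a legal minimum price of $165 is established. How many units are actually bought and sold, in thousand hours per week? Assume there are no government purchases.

47

Rearranging demand gives qd = 212 - p; rearranging supply gives qs = 8p - 13. Equilibrium: 212 - p = 8p - 13, so 225 = 9p and p* = 25, q* = 187.
The floor of 165 is above the equilibrium price 25, so it binds.
At p = 165: qd = 212 - 165 = 47 and qs = 8·165 - 13 = 1307.
The quantity actually transacted is the short side, demand: 47.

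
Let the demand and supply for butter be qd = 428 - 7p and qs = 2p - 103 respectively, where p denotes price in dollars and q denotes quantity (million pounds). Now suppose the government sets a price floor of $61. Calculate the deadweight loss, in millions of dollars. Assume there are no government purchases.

Without the control the market clears where 428 - 7p = 2p - 103, i.e. p* = 59 and q* = 15.
Because the floor (61) lies above the market-clearing price, it is binding.
At p = 61: qd = 428 - 7·61 = 1 and qs = 2·61 - 103 = 19.
Quantity traded falls to 1. At q = 1 the demand price is (428 - 1)/7 = 61 and the supply price is (103 + 1)/2 = 52.
Deadweight loss = ½ · (61 - 52) · (15 - 1) = ½ · 9 · 14 = 63.

63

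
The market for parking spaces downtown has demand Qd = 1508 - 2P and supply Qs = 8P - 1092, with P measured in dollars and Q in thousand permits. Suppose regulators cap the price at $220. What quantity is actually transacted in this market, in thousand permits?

668

Setting quantity demanded equal to quantity supplied, 1508 - 2P = 8P - 1092, gives P* = 260 and Q* = 988.
Because the ceiling (220) lies below the market-clearing price, it is binding.
At P = 220: Qd = 1508 - 2·220 = 1068 and Qs = 8·220 - 1092 = 668.
The quantity actually transacted is the short side, supply: 668.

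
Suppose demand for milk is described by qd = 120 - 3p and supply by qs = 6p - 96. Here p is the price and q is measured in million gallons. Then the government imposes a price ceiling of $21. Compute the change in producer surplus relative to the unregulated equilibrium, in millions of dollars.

-117

In a free market, 120 - 3p = 6p - 96 gives the equilibrium p* = 24, q* = 48.
Since 21 < 24, the ceiling is binding.
At p = 21: qd = 120 - 3·21 = 57 and qs = 6·21 - 96 = 30.
Producer surplus without the control is ½ · (24 - 16) · 48 = 192.
With the ceiling, producers sell 30 units at 21, so PS = ½ · (21 - 16) · 30 = 75.
Change in producer surplus = 75 - 192 = -117.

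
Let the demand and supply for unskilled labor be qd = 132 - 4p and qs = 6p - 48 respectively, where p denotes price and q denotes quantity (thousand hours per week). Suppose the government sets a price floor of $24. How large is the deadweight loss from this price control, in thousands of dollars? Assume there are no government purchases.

120

Setting quantity demanded equal to quantity supplied, 132 - 4p = 6p - 48, gives p* = 18 and q* = 60.
Since 24 > 18, the floor is binding.
At p = 24: qd = 132 - 4·24 = 36 and qs = 6·24 - 48 = 96.
Quantity traded falls to 36. At q = 36 the demand price is (132 - 36)/4 = 24 and the supply price is (48 + 36)/6 = 14.
Deadweight loss = ½ · (24 - 14) · (60 - 36) = ½ · 10 · 24 = 120.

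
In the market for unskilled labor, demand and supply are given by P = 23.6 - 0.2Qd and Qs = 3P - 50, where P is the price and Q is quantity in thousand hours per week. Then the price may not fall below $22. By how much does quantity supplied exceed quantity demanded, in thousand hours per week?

Rearranging demand gives Qd = 118 - 5P. Without the control the market clears where 118 - 5P = 3P - 50, i.e. P* = 21 and Q* = 13.
Because the floor (22) lies above the market-clearing price, it is binding.
At P = 22: Qd = 118 - 5·22 = 8 and Qs = 3·22 - 50 = 16.
Surplus = Qs - Qd = 16 - 8 = 8.

8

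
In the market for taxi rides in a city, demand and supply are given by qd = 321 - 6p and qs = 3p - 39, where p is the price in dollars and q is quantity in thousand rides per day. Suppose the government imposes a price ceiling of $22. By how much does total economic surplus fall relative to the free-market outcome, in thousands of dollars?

729

Equilibrium: 321 - 6p = 3p - 39, so 360 = 9p and p* = 40, q* = 81.
Since 22 < 40, the ceiling is binding.
At p = 22: qd = 321 - 6·22 = 189 and qs = 3·22 - 39 = 27.
Quantity traded falls to 27. At q = 27 the demand price is (321 - 27)/6 = 49 and the supply price is (39 + 27)/3 = 22.
Deadweight loss = ½ · (49 - 22) · (81 - 27) = ½ · 27 · 54 = 729.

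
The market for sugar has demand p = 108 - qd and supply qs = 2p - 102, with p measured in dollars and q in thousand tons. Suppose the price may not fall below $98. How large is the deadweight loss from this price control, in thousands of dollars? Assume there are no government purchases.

588

Rearranging demand gives qd = 108 - p. In a free market, 108 - p = 2p - 102 gives the equilibrium p* = 70, q* = 38.
The floor of 98 is above the equilibrium price 70, so it binds.
At p = 98: qd = 108 - 98 = 10 and qs = 2·98 - 102 = 94.
Quantity traded falls to 10. At q = 10 the demand price is 108 - 10 = 98 and the supply price is (102 + 10)/2 = 56.
Deadweight loss = ½ · (98 - 56) · (38 - 10) = ½ · 42 · 28 = 588.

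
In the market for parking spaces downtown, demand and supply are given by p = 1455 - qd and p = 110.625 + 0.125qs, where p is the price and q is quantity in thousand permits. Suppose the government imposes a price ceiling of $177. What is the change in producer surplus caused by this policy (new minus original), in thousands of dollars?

Rearranging demand gives qd = 1455 - p; rearranging supply gives qs = 8p - 885. In a free market, 1455 - p = 8p - 885 gives the equilibrium p* = 260, q* = 1195.
Since 177 < 260, the ceiling is binding.
At p = 177: qd = 1455 - 177 = 1278 and qs = 8·177 - 885 = 531.
Producer surplus without the control is ½ · (260 - 110.625) · 1195 = 89251.5625.
With the ceiling, producers sell 531 units at 177, so PS = ½ · (177 - 110.625) · 531 = 17622.5625.
Change in producer surplus = 17622.5625 - 89251.5625 = -71629.

-71629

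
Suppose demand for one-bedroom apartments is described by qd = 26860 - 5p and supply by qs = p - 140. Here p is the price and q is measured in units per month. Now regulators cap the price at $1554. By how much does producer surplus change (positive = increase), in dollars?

-8505102

In a free market, 26860 - 5p = p - 140 gives the equilibrium p* = 4500, q* = 4360.
Since 1554 < 4500, the ceiling is binding.
At p = 1554: qd = 26860 - 5·1554 = 19090 and qs = 1554 - 140 = 1414.
Producer surplus without the control is ½ · (4500 - 140) · 4360 = 9504800.
With the ceiling, producers sell 1414 units at 1554, so PS = ½ · (1554 - 140) · 1414 = 999698.
Change in producer surplus = 999698 - 9504800 = -8505102.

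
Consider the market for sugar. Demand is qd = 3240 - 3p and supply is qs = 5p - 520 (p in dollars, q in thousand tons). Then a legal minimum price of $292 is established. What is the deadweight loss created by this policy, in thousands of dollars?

Equilibrium: 3240 - 3p = 5p - 520, so 3760 = 8p and p* = 470, q* = 1830.
Since 292 is below p* = 470, the floor does not bind and the free-market outcome prevails.
Since the control does not bind, no trades are prevented and deadweight loss is zero.

0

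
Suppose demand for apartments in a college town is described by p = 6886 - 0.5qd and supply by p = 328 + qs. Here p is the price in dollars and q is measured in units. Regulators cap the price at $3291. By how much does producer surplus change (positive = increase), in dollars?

Rearranging demand gives qd = 13772 - 2p; rearranging supply gives qs = p - 328. Without the control the market clears where 13772 - 2p = p - 328, i.e. p* = 4700 and q* = 4372.
Because the ceiling (3291) lies below the market-clearing price, it is binding.
At p = 3291: qd = 13772 - 2·3291 = 7190 and qs = 3291 - 328 = 2963.
Producer surplus without the control is ½ · (4700 - 328) · 4372 = 9557192.
With the ceiling, producers sell 2963 units at 3291, so PS = ½ · (3291 - 328) · 2963 = 4389684.5.
Change in producer surplus = 4389684.5 - 9557192 = -5167507.5.

-5167507.5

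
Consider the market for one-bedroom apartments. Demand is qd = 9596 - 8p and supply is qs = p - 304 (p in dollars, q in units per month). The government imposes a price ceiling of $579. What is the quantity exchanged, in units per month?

In a free market, 9596 - 8p = p - 304 gives the equilibrium p* = 1100, q* = 796.
Because the ceiling (579) lies below the market-clearing price, it is binding.
At p = 579: qd = 9596 - 8·579 = 4964 and qs = 579 - 304 = 275.
The quantity actually transacted is the short side, supply: 275.

275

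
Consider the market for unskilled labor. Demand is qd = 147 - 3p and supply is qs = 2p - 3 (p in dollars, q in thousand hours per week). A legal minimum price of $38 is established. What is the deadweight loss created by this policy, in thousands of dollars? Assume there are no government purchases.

Setting quantity demanded equal to quantity supplied, 147 - 3p = 2p - 3, gives p* = 30 and q* = 57.
The floor of 38 is above the equilibrium price 30, so it binds.
At p = 38: qd = 147 - 3·38 = 33 and qs = 2·38 - 3 = 73.
Quantity traded falls to 33. At q = 33 the demand price is (147 - 33)/3 = 38 and the supply price is (3 + 33)/2 = 18.
Deadweight loss = ½ · (38 - 18) · (57 - 33) = ½ · 20 · 24 = 240.

240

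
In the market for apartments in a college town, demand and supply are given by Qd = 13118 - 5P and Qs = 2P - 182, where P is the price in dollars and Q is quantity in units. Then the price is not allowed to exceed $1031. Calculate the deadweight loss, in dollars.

Setting quantity demanded equal to quantity supplied, 13118 - 5P = 2P - 182, gives P* = 1900 and Q* = 3618.
Because the ceiling (1031) lies below the market-clearing price, it is binding.
At P = 1031: Qd = 13118 - 5·1031 = 7963 and Qs = 2·1031 - 182 = 1880.
Quantity traded falls to 1880. At Q = 1880 the demand price is (13118 - 1880)/5 = 2247.6 and the supply price is (182 + 1880)/2 = 1031.
Deadweight loss = ½ · (2247.6 - 1031) · (3618 - 1880) = ½ · 1216.6 · 1738 = 1057225.4.

1057225.4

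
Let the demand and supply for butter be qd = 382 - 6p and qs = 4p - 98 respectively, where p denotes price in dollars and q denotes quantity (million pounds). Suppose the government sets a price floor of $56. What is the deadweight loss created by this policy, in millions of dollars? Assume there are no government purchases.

480

Setting quantity demanded equal to quantity supplied, 382 - 6p = 4p - 98, gives p* = 48 and q* = 94.
Since 56 > 48, the floor is binding.
At p = 56: qd = 382 - 6·56 = 46 and qs = 4·56 - 98 = 126.
Quantity traded falls to 46. At q = 46 the demand price is (382 - 46)/6 = 56 and the supply price is (98 + 46)/4 = 36.
Deadweight loss = ½ · (56 - 36) · (94 - 46) = ½ · 20 · 48 = 480.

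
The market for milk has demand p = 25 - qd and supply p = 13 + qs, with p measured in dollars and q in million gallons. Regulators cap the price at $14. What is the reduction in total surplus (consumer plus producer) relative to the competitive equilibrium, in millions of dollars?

25

Rearranging demand gives qd = 25 - p; rearranging supply gives qs = p - 13. Equilibrium: 25 - p = p - 13, so 38 = 2p and p* = 19, q* = 6.
The ceiling of 14 is below the equilibrium price 19, so it binds.
At p = 14: qd = 25 - 14 = 11 and qs = 14 - 13 = 1.
Quantity traded falls to 1. At q = 1 the demand price is 25 - 1 = 24 and the supply price is 13 + 1 = 14.
Deadweight loss = ½ · (24 - 14) · (6 - 1) = ½ · 10 · 5 = 25.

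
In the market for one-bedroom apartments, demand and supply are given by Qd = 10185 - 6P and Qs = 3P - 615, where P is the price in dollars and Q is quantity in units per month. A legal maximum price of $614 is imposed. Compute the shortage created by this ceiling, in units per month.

5274

Without the control the market clears where 10185 - 6P = 3P - 615, i.e. P* = 1200 and Q* = 2985.
Because the ceiling (614) lies below the market-clearing price, it is binding.
At P = 614: Qd = 10185 - 6·614 = 6501 and Qs = 3·614 - 615 = 1227.
Shortage = Qd - Qs = 6501 - 1227 = 5274.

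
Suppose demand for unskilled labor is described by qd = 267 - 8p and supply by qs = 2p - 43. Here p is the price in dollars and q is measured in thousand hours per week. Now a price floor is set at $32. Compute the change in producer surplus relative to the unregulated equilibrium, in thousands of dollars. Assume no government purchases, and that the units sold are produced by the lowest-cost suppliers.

-5

In a free market, 267 - 8p = 2p - 43 gives the equilibrium p* = 31, q* = 19.
Since 32 > 31, the floor is binding.
At p = 32: qd = 267 - 8·32 = 11 and qs = 2·32 - 43 = 21.
Producer surplus without the control is ½ · (31 - 21.5) · 19 = 90.25.
With the floor, 11 units are sold at 32. The supply price at q = 11 is 27, so PS = ½ · [(32 - 21.5) + (32 - 27)] · 11 = 85.25.
Change in producer surplus = 85.25 - 90.25 = -5.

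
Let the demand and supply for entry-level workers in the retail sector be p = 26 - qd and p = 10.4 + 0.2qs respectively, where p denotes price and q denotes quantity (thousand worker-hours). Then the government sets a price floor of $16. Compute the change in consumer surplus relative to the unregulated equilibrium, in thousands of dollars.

Rearranging demand gives qd = 26 - p; rearranging supply gives qs = 5p - 52. Setting quantity demanded equal to quantity supplied, 26 - p = 5p - 52, gives p* = 13 and q* = 13.
The floor of 16 is above the equilibrium price 13, so it binds.
At p = 16: qd = 26 - 16 = 10 and qs = 5·16 - 52 = 28.
Consumer surplus without the control is ½ · (26 - 13) · 13 = 84.5.
With the floor, consumers buy 10 units at 16, so CS = ½ · (26 - 16) · 10 = 50.
Change in consumer surplus = 50 - 84.5 = -34.5.

-34.5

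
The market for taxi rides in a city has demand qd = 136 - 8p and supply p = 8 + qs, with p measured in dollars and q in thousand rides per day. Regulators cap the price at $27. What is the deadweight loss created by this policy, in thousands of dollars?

0

Rearranging supply gives qs = p - 8. In a free market, 136 - 8p = p - 8 gives the equilibrium p* = 16, q* = 8.
Since 27 is above p* = 16, the ceiling does not bind and the free-market outcome prevails.
Since the control does not bind, no trades are prevented and deadweight loss is zero.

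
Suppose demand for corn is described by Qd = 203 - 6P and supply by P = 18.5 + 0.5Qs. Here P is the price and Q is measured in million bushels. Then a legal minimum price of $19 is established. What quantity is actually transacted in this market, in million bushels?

23

Rearranging supply gives Qs = 2P - 37. Equilibrium: 203 - 6P = 2P - 37, so 240 = 8P and P* = 30, Q* = 23.
The floor of 19 is below the equilibrium price 30, so it is not binding; the market clears at P* = 30, Q* = 23.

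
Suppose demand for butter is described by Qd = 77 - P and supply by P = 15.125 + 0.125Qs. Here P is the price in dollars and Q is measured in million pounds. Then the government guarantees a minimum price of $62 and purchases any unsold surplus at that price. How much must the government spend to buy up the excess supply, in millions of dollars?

Rearranging supply gives Qs = 8P - 121. Equilibrium: 77 - P = 8P - 121, so 198 = 9P and P* = 22, Q* = 55.
The floor of 62 is above the equilibrium price 22, so it binds.
At P = 62: Qd = 77 - 62 = 15 and Qs = 8·62 - 121 = 375.
Surplus = Qs - Qd = 360.
Government expenditure = surplus × support price = 360 × 62 = 22320.

22320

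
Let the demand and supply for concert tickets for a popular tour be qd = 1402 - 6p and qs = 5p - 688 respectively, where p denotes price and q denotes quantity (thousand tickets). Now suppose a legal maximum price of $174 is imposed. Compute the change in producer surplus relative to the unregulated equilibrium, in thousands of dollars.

In a free market, 1402 - 6p = 5p - 688 gives the equilibrium p* = 190, q* = 262.
Because the ceiling (174) lies below the market-clearing price, it is binding.
At p = 174: qd = 1402 - 6·174 = 358 and qs = 5·174 - 688 = 182.
Producer surplus without the control is ½ · (190 - 137.6) · 262 = 6864.4.
With the ceiling, producers sell 182 units at 174, so PS = ½ · (174 - 137.6) · 182 = 3312.4.
Change in producer surplus = 3312.4 - 6864.4 = -3552.

-3552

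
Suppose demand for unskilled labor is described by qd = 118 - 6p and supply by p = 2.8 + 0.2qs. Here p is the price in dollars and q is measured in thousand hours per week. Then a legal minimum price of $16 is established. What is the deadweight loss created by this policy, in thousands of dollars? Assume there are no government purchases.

105.6

Rearranging supply gives qs = 5p - 14. Equilibrium: 118 - 6p = 5p - 14, so 132 = 11p and p* = 12, q* = 46.
The floor of 16 is above the equilibrium price 12, so it binds.
At p = 16: qd = 118 - 6·16 = 22 and qs = 5·16 - 14 = 66.
Quantity traded falls to 22. At q = 22 the demand price is (118 - 22)/6 = 16 and the supply price is (14 + 22)/5 = 7.2.
Deadweight loss = ½ · (16 - 7.2) · (46 - 22) = ½ · 8.8 · 24 = 105.6.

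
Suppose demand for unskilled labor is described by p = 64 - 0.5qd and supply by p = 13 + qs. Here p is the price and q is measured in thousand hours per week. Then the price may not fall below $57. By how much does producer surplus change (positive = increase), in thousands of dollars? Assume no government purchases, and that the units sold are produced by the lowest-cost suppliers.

-60

Rearranging demand gives qd = 128 - 2p; rearranging supply gives qs = p - 13. In a free market, 128 - 2p = p - 13 gives the equilibrium p* = 47, q* = 34.
The floor of 57 is above the equilibrium price 47, so it binds.
At p = 57: qd = 128 - 2·57 = 14 and qs = 57 - 13 = 44.
Producer surplus without the control is ½ · (47 - 13) · 34 = 578.
With the floor, 14 units are sold at 57. The supply price at q = 14 is 27, so PS = ½ · [(57 - 13) + (57 - 27)] · 14 = 518.
Change in producer surplus = 518 - 578 = -60.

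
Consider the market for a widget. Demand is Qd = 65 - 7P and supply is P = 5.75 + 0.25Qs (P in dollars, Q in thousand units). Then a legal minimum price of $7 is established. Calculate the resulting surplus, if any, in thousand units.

Rearranging supply gives Qs = 4P - 23. In a free market, 65 - 7P = 4P - 23 gives the equilibrium P* = 8, Q* = 9.
The floor of 7 is below the equilibrium price 8, so it is not binding; the market clears at P* = 8, Q* = 9.
Since the control does not bind, there is no surplus.

0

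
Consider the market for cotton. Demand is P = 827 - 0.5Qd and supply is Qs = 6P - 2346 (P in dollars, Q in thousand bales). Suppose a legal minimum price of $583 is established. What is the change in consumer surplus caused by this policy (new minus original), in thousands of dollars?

Rearranging demand gives Qd = 1654 - 2P. Without the control the market clears where 1654 - 2P = 6P - 2346, i.e. P* = 500 and Q* = 654.
Because the floor (583) lies above the market-clearing price, it is binding.
At P = 583: Qd = 1654 - 2·583 = 488 and Qs = 6·583 - 2346 = 1152.
Consumer surplus without the control is ½ · (827 - 500) · 654 = 106929.
With the floor, consumers buy 488 units at 583, so CS = ½ · (827 - 583) · 488 = 59536.
Change in consumer surplus = 59536 - 106929 = -47393.

-47393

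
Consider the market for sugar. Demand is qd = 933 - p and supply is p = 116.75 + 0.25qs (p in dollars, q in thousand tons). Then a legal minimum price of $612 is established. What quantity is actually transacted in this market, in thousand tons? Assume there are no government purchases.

Rearranging supply gives qs = 4p - 467. Setting quantity demanded equal to quantity supplied, 933 - p = 4p - 467, gives p* = 280 and q* = 653.
Because the floor (612) lies above the market-clearing price, it is binding.
At p = 612: qd = 933 - 612 = 321 and qs = 4·612 - 467 = 1981.
The quantity actually transacted is the short side, demand: 321.

321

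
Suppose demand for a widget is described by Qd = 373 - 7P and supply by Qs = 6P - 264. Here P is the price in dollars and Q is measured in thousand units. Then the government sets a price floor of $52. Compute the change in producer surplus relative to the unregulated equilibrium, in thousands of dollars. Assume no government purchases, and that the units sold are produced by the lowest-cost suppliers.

In a free market, 373 - 7P = 6P - 264 gives the equilibrium P* = 49, Q* = 30.
Since 52 > 49, the floor is binding.
At P = 52: Qd = 373 - 7·52 = 9 and Qs = 6·52 - 264 = 48.
Producer surplus without the control is ½ · (49 - 44) · 30 = 75.
With the floor, 9 units are sold at 52. The supply price at Q = 9 is 45.5, so PS = ½ · [(52 - 44) + (52 - 45.5)] · 9 = 65.25.
Change in producer surplus = 65.25 - 75 = -9.75.

-9.75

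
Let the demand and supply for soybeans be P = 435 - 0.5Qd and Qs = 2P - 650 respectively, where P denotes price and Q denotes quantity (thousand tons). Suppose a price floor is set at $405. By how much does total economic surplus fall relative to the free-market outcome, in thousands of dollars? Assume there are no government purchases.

1250

Rearranging demand gives Qd = 870 - 2P. Equilibrium: 870 - 2P = 2P - 650, so 1520 = 4P and P* = 380, Q* = 110.
Since 405 > 380, the floor is binding.
At P = 405: Qd = 870 - 2·405 = 60 and Qs = 2·405 - 650 = 160.
Quantity traded falls to 60. At Q = 60 the demand price is (870 - 60)/2 = 405 and the supply price is (650 + 60)/2 = 355.
Deadweight loss = ½ · (405 - 355) · (110 - 60) = ½ · 50 · 50 = 1250.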